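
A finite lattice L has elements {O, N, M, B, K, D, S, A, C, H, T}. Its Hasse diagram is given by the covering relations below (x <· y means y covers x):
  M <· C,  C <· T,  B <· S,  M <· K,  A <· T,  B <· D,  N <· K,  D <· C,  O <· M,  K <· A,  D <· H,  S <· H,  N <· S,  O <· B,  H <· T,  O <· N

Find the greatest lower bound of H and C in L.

Common lower bounds of {H, C}: B, D, O.
The greatest among these is D.

D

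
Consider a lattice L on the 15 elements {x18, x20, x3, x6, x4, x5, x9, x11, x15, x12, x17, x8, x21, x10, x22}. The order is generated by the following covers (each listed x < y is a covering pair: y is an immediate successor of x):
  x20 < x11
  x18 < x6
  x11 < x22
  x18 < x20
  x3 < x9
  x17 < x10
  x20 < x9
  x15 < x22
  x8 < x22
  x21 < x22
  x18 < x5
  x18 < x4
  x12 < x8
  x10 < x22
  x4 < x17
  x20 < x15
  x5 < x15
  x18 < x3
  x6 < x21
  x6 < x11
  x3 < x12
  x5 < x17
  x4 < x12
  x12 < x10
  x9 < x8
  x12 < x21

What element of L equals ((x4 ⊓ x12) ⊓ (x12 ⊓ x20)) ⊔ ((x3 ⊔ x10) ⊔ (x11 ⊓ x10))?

x4 ∧ x12 = x4
x12 ∧ x20 = x18
x4 ∧ x18 = x18
x3 ∨ x10 = x10
x11 ∧ x10 = x18
x10 ∨ x18 = x10
x18 ∨ x10 = x10

x10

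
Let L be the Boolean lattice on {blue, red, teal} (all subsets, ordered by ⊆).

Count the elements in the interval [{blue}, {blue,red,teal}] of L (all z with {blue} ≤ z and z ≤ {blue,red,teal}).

The interval [{blue}, {blue,red,teal}] = {{blue,red,teal}, {blue,red}, {blue,teal}, {blue}}, which has 4 elements.

4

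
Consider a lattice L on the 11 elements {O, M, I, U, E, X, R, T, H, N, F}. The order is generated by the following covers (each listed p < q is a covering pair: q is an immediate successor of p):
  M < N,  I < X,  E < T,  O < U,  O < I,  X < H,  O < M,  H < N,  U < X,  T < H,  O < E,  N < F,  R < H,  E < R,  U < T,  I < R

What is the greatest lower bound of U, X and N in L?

Common lower bounds of {U, X, N}: O, U.
The greatest among these is U.

U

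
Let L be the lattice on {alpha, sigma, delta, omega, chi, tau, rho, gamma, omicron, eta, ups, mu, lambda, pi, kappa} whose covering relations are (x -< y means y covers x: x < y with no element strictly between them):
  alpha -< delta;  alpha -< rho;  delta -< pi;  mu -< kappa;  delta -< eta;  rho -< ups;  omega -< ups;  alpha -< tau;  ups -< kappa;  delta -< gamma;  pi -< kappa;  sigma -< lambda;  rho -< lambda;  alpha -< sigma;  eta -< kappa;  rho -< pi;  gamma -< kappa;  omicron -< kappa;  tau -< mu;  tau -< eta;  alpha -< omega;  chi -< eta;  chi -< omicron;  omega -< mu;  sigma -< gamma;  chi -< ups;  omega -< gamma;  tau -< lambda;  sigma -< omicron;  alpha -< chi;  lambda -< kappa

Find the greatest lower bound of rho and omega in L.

alpha

Common lower bounds of {rho, omega}: alpha.
The greatest among these is alpha.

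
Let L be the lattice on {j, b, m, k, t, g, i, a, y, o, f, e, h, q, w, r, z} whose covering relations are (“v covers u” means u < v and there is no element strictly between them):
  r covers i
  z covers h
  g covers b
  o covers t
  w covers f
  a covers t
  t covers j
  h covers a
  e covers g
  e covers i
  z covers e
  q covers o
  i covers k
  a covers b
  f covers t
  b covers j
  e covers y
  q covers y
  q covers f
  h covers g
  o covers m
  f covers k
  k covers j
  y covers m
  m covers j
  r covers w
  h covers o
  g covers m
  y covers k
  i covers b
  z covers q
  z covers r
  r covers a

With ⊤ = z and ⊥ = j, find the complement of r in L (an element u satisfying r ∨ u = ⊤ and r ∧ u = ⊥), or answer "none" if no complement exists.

Need u with r ∨ u = z and r ∧ u = j.
Checking each element gives: m.

m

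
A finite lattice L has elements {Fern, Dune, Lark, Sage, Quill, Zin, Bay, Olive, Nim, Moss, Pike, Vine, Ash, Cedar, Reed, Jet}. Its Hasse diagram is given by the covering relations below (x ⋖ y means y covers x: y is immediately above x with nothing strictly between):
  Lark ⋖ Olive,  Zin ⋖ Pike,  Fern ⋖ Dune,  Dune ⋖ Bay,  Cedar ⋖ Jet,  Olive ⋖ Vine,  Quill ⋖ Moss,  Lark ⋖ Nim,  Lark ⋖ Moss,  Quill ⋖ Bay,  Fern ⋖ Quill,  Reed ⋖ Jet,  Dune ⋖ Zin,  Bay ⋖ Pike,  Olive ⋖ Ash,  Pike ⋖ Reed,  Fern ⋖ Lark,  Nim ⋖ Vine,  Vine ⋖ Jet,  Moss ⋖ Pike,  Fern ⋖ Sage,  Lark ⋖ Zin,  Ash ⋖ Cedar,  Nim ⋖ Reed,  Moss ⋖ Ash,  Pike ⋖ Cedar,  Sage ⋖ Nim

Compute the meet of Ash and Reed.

Moss

Common lower bounds of {Ash, Reed}: Fern, Lark, Moss, Quill.
The greatest among these is Moss.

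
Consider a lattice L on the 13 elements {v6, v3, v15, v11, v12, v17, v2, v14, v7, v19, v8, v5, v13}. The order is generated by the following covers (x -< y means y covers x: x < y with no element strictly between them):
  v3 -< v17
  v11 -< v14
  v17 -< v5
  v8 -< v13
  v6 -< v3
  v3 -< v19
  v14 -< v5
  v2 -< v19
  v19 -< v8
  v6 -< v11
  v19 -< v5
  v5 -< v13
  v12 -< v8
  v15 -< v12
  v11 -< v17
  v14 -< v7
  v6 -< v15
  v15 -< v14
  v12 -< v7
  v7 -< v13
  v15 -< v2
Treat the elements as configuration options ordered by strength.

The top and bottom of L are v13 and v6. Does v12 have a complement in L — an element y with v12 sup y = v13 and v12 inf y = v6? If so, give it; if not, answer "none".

Need y with v12 ∨ y = v13 and v12 ∧ y = v6.
Checking each element gives: v17.

v17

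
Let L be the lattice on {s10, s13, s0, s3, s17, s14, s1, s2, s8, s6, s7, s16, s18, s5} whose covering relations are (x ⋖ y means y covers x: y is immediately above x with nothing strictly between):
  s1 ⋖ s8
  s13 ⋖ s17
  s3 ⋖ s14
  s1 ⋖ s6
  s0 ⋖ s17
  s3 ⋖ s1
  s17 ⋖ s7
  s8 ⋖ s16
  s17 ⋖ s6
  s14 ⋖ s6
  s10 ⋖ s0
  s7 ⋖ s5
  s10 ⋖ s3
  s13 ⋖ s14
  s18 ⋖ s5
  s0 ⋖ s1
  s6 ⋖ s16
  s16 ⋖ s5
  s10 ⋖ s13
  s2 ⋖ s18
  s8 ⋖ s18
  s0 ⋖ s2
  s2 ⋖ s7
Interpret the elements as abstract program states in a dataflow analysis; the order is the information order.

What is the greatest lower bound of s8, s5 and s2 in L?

s0

Common lower bounds of {s8, s5, s2}: s0, s10.
The greatest among these is s0.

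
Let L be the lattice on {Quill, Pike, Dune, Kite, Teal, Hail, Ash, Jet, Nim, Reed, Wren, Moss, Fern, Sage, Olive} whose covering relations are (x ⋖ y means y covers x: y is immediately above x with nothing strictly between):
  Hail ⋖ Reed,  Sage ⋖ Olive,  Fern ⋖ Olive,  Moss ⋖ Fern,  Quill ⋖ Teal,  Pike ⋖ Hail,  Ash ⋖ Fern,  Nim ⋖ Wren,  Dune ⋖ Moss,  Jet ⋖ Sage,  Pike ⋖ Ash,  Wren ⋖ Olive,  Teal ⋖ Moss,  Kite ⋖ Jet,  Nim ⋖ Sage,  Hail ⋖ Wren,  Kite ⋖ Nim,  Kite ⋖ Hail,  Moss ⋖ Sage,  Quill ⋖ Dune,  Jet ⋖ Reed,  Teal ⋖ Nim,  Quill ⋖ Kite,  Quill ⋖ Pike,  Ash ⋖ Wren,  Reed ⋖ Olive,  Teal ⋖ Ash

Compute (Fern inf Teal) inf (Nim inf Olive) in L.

Teal

Fern ∧ Teal = Teal
Nim ∧ Olive = Nim
Teal ∧ Nim = Teal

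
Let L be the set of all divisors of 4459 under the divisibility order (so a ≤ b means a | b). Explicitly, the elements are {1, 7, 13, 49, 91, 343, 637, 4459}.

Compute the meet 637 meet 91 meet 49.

7

Common lower bounds of {637, 91, 49}: 1, 7.
The greatest among these is 7.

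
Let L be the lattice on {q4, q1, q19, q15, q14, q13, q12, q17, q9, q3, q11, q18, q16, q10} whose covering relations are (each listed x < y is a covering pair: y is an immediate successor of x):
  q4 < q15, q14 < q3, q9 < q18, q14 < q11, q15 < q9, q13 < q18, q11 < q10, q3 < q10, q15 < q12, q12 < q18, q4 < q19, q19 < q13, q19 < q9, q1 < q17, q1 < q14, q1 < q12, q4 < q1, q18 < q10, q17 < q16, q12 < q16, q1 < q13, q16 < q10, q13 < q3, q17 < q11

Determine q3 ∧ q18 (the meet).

q13

Common lower bounds of {q3, q18}: q1, q13, q19, q4.
The greatest among these is q13.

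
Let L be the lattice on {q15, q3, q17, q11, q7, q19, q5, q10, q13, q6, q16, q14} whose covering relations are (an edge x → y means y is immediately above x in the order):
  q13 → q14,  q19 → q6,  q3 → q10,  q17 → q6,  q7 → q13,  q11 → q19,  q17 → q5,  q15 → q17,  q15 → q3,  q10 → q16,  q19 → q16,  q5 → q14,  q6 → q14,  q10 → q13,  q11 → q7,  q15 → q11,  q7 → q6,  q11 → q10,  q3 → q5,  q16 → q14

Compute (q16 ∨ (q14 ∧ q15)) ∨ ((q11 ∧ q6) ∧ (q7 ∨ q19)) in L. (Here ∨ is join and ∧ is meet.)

q16

q14 ∧ q15 = q15
q16 ∨ q15 = q16
q11 ∧ q6 = q11
q7 ∨ q19 = q6
q11 ∧ q6 = q11
q16 ∨ q11 = q16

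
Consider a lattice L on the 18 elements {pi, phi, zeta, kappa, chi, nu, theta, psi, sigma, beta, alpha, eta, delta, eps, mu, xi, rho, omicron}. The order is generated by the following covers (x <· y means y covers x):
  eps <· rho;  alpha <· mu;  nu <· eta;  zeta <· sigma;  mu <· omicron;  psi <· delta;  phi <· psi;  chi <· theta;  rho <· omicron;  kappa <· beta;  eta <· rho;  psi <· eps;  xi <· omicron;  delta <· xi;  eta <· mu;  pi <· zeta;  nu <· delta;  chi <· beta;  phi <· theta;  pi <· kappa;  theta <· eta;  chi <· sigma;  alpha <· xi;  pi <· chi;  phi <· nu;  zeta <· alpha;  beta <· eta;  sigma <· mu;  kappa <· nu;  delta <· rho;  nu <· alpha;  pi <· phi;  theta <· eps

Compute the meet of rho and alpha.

Common lower bounds of {rho, alpha}: kappa, nu, phi, pi.
The greatest among these is nu.

nu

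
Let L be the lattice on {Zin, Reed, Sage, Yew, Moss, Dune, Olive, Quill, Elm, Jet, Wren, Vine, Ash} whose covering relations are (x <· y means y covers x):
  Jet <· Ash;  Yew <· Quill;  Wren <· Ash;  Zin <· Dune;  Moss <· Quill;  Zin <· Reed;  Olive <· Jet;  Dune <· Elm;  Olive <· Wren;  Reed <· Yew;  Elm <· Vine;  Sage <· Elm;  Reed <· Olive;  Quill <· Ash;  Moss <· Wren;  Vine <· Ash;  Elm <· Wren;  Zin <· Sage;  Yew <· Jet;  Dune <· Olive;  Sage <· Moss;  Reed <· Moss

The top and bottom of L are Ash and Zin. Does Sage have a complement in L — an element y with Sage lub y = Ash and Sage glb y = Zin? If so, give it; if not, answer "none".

Need y with Sage ∨ y = Ash and Sage ∧ y = Zin.
Checking each element gives: Jet.

Jet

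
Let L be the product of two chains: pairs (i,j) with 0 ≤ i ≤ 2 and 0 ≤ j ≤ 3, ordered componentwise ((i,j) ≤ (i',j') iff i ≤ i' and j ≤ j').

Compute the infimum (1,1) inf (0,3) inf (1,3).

In a product of chains, the meet is componentwise min, giving (0,1).

(0,1)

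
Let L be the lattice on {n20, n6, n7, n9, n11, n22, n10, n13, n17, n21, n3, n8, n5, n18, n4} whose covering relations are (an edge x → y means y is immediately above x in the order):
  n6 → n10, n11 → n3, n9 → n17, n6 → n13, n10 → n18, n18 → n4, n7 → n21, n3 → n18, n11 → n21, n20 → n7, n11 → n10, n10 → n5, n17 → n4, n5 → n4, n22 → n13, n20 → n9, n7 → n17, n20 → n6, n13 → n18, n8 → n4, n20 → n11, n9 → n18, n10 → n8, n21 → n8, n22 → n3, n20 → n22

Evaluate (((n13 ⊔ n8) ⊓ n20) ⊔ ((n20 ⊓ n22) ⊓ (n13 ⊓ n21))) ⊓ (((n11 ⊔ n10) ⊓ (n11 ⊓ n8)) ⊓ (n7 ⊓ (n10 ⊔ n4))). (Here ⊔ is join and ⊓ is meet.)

n13 ∨ n8 = n4
n4 ∧ n20 = n20
n20 ∧ n22 = n20
n13 ∧ n21 = n20
n20 ∧ n20 = n20
n20 ∨ n20 = n20
n11 ∨ n10 = n10
n11 ∧ n8 = n11
n10 ∧ n11 = n11
n10 ∨ n4 = n4
n7 ∧ n4 = n7
n11 ∧ n7 = n20
n20 ∧ n20 = n20

n20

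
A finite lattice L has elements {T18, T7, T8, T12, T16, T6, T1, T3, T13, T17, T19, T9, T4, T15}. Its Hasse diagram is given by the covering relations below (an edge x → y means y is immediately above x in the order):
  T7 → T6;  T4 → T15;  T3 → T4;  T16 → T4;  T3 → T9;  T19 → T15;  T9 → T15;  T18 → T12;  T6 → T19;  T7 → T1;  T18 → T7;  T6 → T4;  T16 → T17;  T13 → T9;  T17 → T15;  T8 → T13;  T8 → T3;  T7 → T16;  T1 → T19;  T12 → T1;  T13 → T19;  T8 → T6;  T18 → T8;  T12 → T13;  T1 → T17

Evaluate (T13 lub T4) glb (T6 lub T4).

T4

T13 ∨ T4 = T15
T6 ∨ T4 = T4
T15 ∧ T4 = T4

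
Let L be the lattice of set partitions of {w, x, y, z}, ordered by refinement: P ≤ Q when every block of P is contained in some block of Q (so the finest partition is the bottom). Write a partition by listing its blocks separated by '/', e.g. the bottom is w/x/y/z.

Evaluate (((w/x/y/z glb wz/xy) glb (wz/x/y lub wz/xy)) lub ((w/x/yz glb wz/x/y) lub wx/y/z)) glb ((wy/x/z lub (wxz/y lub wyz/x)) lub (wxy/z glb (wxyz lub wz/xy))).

wx/y/z

w/x/y/z ∧ wz/xy = w/x/y/z
wz/x/y ∨ wz/xy = wz/xy
w/x/y/z ∧ wz/xy = w/x/y/z
w/x/yz ∧ wz/x/y = w/x/y/z
w/x/y/z ∨ wx/y/z = wx/y/z
w/x/y/z ∨ wx/y/z = wx/y/z
wxz/y ∨ wyz/x = wxyz
wy/x/z ∨ wxyz = wxyz
wxyz ∨ wz/xy = wxyz
wxy/z ∧ wxyz = wxy/z
wxyz ∨ wxy/z = wxyz
wx/y/z ∧ wxyz = wx/y/z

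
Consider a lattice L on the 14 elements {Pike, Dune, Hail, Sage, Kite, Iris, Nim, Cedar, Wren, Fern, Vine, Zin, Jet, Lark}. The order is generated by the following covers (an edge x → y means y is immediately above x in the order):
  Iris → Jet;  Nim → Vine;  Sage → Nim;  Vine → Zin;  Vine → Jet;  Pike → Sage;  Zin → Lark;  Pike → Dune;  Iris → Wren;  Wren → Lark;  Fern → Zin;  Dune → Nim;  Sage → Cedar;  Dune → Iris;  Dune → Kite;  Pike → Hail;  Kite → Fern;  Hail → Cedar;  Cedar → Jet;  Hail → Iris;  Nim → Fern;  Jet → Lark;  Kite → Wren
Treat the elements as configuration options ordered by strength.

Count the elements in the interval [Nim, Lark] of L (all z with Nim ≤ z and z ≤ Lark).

The interval [Nim, Lark] = {Fern, Jet, Lark, Nim, Vine, Zin}, which has 6 elements.

6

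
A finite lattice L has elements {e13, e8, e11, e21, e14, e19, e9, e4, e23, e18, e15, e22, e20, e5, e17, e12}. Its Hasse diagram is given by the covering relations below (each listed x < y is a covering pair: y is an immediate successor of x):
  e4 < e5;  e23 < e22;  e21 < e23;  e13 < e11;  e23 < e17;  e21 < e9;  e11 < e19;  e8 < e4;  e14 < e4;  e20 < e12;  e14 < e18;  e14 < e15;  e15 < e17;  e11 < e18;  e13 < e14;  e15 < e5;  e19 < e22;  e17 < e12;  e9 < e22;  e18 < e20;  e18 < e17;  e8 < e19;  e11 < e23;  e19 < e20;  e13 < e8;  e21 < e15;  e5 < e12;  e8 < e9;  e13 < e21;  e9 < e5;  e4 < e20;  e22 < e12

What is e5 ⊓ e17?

e15

Common lower bounds of {e5, e17}: e13, e14, e15, e21.
The greatest among these is e15.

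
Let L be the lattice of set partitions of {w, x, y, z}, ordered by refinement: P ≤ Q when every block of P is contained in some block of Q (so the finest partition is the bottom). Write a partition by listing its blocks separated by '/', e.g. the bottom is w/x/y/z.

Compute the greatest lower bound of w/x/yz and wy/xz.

The meet (common refinement) of w/x/yz and wy/xz intersects blocks pairwise, giving w/x/y/z.

w/x/y/z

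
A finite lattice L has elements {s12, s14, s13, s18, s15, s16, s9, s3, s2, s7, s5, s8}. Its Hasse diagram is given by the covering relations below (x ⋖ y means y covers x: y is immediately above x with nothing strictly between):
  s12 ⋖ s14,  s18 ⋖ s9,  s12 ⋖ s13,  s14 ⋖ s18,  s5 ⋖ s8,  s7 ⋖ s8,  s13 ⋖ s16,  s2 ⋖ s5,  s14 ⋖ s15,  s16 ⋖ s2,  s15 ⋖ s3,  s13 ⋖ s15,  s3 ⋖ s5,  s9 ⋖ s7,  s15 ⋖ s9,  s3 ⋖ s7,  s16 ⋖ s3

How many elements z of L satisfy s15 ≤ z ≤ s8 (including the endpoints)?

The interval [s15, s8] = {s15, s3, s5, s7, s8, s9}, which has 6 elements.

6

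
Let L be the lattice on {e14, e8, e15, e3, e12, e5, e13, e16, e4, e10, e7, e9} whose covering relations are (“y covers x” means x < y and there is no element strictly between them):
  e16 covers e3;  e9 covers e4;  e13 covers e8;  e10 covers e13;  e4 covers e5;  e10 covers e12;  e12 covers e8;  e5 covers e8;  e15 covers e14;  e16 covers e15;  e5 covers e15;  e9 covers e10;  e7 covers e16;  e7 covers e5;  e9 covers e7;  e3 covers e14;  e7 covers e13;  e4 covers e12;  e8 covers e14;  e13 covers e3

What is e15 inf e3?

e14

Common lower bounds of {e15, e3}: e14.
The greatest among these is e14.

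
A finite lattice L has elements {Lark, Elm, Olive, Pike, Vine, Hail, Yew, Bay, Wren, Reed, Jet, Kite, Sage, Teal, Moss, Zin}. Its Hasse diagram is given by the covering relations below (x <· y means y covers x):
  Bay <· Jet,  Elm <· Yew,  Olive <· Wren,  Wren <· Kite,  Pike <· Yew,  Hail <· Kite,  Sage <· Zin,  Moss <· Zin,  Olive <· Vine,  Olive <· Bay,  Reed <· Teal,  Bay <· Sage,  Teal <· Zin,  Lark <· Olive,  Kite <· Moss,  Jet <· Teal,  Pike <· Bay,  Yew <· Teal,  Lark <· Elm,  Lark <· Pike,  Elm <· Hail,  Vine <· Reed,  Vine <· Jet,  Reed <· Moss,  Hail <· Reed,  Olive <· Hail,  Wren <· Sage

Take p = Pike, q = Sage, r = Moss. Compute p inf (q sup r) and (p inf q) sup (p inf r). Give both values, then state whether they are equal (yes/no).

Pike; Pike; yes

q sup r = Zin, so p inf (q sup r) = Pike inf Zin = Pike.
p inf q = Pike and p inf r = Lark, so (p inf q) sup (p inf r) = Pike sup Lark = Pike.
Equal: yes.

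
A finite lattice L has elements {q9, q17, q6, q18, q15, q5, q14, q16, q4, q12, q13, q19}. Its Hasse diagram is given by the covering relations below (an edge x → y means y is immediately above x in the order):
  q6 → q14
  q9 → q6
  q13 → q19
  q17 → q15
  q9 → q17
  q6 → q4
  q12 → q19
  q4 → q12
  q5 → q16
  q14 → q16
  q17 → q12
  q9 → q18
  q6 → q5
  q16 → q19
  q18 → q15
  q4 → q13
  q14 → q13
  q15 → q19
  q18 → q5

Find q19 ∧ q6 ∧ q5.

Common lower bounds of {q19, q6, q5}: q6, q9.
The greatest among these is q6.

q6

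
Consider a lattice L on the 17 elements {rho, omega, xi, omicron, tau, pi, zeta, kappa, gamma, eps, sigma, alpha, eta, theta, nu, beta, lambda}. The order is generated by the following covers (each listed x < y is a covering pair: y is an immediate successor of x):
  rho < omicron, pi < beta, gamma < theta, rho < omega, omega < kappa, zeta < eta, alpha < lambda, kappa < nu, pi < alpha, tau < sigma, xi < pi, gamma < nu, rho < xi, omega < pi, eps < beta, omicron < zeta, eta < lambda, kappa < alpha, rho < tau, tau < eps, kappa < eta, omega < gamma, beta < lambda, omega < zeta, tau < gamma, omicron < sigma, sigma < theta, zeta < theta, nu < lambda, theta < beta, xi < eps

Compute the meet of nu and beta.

Common lower bounds of {nu, beta}: gamma, omega, rho, tau.
The greatest among these is gamma.

gamma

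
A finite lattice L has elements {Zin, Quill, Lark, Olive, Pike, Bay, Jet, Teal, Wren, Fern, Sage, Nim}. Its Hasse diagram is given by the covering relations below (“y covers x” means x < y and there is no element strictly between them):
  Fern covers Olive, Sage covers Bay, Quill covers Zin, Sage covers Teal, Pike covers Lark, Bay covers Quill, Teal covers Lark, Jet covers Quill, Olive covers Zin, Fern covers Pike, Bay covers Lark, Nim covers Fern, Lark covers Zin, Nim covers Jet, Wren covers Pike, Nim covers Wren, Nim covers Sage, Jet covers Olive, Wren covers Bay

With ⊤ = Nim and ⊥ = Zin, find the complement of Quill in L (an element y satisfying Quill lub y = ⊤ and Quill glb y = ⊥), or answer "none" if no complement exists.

Fern

Need y with Quill ∨ y = Nim and Quill ∧ y = Zin.
Checking each element gives: Fern.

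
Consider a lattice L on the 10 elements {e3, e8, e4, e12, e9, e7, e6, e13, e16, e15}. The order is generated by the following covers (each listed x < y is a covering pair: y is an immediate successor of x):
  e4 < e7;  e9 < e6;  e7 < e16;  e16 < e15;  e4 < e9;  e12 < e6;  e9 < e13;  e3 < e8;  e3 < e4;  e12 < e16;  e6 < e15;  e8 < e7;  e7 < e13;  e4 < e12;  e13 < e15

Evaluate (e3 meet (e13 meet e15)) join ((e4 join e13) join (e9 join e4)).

e13 ∧ e15 = e13
e3 ∧ e13 = e3
e4 ∨ e13 = e13
e9 ∨ e4 = e9
e13 ∨ e9 = e13
e3 ∨ e13 = e13

e13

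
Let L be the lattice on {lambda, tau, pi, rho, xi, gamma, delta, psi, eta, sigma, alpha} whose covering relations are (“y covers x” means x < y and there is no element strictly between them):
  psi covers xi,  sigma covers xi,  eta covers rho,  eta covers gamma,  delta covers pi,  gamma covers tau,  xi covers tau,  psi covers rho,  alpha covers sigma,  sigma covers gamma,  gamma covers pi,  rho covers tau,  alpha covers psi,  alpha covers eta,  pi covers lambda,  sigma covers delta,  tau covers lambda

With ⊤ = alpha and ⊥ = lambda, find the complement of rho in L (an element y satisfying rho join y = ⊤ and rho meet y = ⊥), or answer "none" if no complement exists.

Need y with rho ∨ y = alpha and rho ∧ y = lambda.
Checking each element gives: delta.

delta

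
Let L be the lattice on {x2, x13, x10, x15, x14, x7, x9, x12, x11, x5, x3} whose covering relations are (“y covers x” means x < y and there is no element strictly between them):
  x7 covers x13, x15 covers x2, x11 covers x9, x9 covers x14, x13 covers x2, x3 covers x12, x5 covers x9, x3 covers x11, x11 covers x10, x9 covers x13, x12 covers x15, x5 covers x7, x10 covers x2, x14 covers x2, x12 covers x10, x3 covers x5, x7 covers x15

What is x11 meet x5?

Common lower bounds of {x11, x5}: x13, x14, x2, x9.
The greatest among these is x9.

x9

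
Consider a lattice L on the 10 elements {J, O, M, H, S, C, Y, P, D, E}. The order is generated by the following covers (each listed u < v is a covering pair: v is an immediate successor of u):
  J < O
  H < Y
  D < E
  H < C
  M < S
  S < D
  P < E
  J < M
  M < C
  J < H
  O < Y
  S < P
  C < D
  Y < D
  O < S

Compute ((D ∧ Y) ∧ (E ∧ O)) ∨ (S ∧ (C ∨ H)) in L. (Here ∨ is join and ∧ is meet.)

S

D ∧ Y = Y
E ∧ O = O
Y ∧ O = O
C ∨ H = C
S ∧ C = M
O ∨ M = S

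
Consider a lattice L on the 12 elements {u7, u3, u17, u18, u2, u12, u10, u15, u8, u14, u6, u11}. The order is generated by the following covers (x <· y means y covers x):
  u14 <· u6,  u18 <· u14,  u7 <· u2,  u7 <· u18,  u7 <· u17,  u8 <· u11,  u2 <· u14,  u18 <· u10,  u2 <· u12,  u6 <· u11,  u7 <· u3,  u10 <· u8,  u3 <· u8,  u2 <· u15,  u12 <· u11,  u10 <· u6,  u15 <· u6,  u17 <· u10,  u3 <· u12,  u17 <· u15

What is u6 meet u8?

Common lower bounds of {u6, u8}: u10, u17, u18, u7.
The greatest among these is u10.

u10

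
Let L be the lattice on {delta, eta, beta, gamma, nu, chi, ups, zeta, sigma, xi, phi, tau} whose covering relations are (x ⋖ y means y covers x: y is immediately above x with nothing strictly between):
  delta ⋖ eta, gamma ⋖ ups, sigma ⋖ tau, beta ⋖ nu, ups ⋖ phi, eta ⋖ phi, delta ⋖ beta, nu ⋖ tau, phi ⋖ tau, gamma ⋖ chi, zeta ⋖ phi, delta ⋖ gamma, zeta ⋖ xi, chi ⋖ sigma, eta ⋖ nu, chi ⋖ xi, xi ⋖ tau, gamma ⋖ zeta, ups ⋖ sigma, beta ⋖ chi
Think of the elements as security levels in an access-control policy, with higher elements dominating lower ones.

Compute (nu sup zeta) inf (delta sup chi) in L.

chi

nu ∨ zeta = tau
delta ∨ chi = chi
tau ∧ chi = chi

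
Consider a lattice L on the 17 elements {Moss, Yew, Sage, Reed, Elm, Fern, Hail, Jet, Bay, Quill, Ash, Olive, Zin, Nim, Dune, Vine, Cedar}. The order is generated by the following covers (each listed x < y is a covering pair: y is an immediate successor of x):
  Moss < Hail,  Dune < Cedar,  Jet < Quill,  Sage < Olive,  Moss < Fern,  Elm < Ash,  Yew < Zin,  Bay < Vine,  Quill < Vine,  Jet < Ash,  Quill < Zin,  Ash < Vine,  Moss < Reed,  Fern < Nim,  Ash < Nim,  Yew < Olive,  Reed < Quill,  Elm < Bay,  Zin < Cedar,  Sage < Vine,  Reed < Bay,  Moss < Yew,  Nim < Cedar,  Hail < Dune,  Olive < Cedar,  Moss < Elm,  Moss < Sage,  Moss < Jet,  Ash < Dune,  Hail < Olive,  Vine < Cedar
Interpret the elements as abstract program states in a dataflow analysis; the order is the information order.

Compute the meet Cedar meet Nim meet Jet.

Jet

Common lower bounds of {Cedar, Nim, Jet}: Jet, Moss.
The greatest among these is Jet.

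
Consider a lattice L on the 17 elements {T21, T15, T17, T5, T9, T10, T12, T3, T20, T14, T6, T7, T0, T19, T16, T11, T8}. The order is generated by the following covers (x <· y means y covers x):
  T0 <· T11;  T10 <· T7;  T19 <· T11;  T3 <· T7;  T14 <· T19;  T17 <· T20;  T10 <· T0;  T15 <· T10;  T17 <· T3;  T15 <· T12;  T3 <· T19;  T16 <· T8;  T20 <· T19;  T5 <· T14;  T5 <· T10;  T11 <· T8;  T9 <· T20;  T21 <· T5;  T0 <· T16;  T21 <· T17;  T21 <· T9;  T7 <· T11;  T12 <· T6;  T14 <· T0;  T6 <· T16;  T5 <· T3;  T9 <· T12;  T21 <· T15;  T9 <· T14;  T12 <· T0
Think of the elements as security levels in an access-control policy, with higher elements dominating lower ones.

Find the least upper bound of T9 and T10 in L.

Common upper bounds of {T9, T10}: T0, T11, T16, T8.
The least among these is T0.

T0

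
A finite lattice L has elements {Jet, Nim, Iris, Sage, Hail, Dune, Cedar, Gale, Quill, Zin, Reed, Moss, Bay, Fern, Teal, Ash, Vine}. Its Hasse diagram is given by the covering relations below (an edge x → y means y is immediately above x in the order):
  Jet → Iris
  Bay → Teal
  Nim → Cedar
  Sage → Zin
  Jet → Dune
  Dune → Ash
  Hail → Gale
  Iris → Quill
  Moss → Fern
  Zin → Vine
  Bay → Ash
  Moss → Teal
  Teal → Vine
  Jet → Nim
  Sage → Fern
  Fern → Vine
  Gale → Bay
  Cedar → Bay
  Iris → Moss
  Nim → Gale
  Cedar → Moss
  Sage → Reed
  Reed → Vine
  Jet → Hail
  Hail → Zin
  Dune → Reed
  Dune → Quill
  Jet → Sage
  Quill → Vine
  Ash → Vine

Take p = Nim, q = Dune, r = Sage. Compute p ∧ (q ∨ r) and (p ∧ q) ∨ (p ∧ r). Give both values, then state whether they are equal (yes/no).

q ∨ r = Reed, so p ∧ (q ∨ r) = Nim ∧ Reed = Jet.
p ∧ q = Jet and p ∧ r = Jet, so (p ∧ q) ∨ (p ∧ r) = Jet ∨ Jet = Jet.
Equal: yes.

Jet; Jet; yes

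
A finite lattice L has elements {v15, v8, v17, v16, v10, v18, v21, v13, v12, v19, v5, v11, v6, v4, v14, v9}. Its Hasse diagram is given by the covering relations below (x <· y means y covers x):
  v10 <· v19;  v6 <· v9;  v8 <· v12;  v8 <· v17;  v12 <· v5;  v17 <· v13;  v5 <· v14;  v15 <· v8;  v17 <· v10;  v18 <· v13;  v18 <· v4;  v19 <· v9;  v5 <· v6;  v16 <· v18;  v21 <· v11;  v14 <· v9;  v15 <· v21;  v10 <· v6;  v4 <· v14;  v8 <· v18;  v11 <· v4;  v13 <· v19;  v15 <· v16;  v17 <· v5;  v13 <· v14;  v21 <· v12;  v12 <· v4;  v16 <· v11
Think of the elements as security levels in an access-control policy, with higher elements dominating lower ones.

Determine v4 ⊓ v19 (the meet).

Common lower bounds of {v4, v19}: v15, v16, v18, v8.
The greatest among these is v18.

v18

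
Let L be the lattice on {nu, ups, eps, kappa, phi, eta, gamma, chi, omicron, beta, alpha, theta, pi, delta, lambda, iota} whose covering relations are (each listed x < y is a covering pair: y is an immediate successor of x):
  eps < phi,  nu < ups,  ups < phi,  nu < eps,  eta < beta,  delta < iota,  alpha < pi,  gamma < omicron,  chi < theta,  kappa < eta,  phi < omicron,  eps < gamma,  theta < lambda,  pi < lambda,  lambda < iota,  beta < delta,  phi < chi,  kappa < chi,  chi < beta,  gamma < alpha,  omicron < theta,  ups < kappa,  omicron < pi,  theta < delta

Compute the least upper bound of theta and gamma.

theta

Common upper bounds of {theta, gamma}: delta, iota, lambda, theta.
The least among these is theta.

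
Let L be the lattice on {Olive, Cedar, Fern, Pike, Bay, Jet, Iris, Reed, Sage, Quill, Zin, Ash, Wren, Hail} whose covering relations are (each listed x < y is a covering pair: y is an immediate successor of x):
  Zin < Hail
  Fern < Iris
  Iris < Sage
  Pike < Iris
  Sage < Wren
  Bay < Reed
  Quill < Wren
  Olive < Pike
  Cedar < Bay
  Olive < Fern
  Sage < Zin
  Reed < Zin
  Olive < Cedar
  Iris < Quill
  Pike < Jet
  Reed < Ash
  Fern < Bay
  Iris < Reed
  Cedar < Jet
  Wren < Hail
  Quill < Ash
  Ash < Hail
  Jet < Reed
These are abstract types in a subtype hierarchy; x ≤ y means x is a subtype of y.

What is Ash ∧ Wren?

Common lower bounds of {Ash, Wren}: Fern, Iris, Olive, Pike, Quill.
The greatest among these is Quill.

Quill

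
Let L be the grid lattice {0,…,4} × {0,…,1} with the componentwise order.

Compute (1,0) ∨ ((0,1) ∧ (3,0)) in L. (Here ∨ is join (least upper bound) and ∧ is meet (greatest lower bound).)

(0,1) ∧ (3,0) = (0,0)
(1,0) ∨ (0,0) = (1,0)

(1,0)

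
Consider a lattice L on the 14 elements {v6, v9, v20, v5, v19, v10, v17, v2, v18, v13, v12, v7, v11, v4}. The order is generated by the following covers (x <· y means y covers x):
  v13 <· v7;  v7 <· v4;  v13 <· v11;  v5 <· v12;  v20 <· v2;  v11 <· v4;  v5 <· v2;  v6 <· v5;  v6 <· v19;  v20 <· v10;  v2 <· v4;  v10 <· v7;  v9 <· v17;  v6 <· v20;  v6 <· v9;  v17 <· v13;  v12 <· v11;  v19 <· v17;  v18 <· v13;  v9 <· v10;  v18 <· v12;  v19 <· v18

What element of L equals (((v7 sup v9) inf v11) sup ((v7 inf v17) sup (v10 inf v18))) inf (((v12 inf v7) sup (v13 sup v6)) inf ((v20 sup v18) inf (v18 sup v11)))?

v7 ∨ v9 = v7
v7 ∧ v11 = v13
v7 ∧ v17 = v17
v10 ∧ v18 = v6
v17 ∨ v6 = v17
v13 ∨ v17 = v13
v12 ∧ v7 = v18
v13 ∨ v6 = v13
v18 ∨ v13 = v13
v20 ∨ v18 = v7
v18 ∨ v11 = v11
v7 ∧ v11 = v13
v13 ∧ v13 = v13
v13 ∧ v13 = v13

v13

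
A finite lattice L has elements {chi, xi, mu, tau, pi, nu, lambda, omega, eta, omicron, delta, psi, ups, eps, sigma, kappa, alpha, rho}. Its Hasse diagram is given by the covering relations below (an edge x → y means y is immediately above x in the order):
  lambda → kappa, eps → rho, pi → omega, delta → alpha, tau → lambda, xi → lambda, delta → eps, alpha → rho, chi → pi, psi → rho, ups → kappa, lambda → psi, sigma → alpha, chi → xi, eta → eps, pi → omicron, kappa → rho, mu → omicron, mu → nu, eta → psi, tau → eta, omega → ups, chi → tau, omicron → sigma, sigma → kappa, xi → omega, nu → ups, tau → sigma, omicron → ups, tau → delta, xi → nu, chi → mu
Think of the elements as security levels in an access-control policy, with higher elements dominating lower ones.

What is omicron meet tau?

Common lower bounds of {omicron, tau}: chi.
The greatest among these is chi.

chi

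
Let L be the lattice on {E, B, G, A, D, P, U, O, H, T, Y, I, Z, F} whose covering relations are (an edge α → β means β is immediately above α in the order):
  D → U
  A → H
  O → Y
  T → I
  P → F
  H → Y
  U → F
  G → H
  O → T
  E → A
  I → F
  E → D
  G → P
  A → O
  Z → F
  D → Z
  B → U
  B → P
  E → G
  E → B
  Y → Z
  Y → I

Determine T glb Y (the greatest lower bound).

Common lower bounds of {T, Y}: A, E, O.
The greatest among these is O.

O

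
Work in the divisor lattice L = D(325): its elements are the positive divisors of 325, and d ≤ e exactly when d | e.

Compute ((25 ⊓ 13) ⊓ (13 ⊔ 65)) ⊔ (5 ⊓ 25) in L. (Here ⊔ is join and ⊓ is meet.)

25 ∧ 13 = 1
13 ∨ 65 = 65
1 ∧ 65 = 1
5 ∧ 25 = 5
1 ∨ 5 = 5

5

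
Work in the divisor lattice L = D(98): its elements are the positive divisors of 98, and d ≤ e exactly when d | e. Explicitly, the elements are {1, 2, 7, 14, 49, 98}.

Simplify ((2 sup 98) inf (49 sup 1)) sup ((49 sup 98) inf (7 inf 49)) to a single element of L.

2 ∨ 98 = 98
49 ∨ 1 = 49
98 ∧ 49 = 49
49 ∨ 98 = 98
7 ∧ 49 = 7
98 ∧ 7 = 7
49 ∨ 7 = 49

49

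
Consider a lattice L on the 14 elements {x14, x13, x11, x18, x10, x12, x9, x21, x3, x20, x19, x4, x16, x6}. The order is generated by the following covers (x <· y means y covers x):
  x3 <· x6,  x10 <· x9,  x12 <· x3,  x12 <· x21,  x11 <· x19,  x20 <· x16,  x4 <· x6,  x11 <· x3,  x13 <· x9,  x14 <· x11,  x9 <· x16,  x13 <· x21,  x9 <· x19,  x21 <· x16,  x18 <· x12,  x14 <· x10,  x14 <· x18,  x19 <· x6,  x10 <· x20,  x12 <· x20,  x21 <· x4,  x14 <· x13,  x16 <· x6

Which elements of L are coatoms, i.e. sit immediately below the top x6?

The coatoms are exactly the elements covered by x6: x16, x19, x3, x4.

x16, x19, x3, x4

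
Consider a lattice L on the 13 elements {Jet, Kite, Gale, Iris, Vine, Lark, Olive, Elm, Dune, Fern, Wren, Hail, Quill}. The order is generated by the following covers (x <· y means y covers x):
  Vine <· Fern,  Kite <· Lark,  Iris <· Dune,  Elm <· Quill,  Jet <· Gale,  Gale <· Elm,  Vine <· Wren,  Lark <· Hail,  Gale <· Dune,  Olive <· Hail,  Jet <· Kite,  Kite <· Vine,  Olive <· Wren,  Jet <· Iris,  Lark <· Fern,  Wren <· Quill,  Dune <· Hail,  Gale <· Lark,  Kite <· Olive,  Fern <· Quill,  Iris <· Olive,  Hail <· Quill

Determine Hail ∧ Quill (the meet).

Hail

Common lower bounds of {Hail, Quill}: Dune, Gale, Hail, Iris, Jet, Kite, Lark, Olive.
The greatest among these is Hail.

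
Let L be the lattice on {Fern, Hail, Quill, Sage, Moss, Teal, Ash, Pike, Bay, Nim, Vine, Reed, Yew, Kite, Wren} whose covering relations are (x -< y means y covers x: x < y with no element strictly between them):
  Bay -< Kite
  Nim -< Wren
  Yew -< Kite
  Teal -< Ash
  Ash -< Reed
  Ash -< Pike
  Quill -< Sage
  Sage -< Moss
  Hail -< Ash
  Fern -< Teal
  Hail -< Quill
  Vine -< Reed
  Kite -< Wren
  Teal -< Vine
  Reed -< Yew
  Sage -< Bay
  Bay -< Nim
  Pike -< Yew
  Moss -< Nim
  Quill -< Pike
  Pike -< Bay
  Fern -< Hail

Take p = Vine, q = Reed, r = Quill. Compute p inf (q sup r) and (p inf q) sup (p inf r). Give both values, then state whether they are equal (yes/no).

Vine; Vine; yes

q sup r = Yew, so p inf (q sup r) = Vine inf Yew = Vine.
p inf q = Vine and p inf r = Fern, so (p inf q) sup (p inf r) = Vine sup Fern = Vine.
Equal: yes.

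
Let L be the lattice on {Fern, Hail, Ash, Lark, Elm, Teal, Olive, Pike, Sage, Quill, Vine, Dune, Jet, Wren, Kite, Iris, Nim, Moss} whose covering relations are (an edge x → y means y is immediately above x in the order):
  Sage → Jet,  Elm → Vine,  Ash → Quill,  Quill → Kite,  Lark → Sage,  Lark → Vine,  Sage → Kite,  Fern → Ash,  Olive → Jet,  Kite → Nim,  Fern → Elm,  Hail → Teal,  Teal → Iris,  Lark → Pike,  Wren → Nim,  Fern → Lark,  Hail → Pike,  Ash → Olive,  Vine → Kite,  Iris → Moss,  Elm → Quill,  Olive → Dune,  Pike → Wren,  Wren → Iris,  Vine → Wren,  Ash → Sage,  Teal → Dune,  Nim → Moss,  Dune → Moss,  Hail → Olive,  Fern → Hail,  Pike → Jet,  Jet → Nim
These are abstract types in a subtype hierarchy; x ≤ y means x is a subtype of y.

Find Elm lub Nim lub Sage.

Nim

Common upper bounds of {Elm, Nim, Sage}: Moss, Nim.
The least among these is Nim.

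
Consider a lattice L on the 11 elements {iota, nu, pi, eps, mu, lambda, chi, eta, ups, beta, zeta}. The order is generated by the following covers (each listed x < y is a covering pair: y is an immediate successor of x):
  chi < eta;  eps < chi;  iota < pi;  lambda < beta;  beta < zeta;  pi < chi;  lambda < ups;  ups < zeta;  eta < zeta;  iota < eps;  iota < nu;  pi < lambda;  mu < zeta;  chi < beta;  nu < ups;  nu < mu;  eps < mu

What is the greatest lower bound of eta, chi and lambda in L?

Common lower bounds of {eta, chi, lambda}: iota, pi.
The greatest among these is pi.

pi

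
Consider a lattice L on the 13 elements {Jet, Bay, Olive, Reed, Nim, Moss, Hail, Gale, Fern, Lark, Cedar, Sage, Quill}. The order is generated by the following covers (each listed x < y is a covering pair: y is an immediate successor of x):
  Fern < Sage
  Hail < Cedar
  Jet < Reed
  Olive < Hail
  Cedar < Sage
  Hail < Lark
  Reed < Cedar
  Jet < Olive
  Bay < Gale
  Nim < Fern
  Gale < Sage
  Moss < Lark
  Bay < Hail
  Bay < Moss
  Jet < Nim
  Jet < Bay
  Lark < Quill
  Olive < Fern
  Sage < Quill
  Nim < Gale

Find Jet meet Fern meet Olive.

Common lower bounds of {Jet, Fern, Olive}: Jet.
The greatest among these is Jet.

Jet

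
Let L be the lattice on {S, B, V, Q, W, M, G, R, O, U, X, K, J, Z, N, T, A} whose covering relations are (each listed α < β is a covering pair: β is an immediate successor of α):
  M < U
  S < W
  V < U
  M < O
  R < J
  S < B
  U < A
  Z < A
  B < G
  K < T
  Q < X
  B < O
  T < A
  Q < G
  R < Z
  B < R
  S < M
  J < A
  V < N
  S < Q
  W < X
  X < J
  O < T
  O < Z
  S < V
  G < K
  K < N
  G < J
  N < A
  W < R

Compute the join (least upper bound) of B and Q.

Common upper bounds of {B, Q}: A, G, J, K, N, T.
The least among these is G.

G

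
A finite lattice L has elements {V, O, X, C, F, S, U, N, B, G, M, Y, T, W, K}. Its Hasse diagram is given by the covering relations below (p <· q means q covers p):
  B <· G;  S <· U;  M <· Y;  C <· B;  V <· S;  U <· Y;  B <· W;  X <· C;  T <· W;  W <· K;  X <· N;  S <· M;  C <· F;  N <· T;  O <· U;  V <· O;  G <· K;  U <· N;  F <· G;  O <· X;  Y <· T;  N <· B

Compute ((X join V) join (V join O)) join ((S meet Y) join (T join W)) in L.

X ∨ V = X
V ∨ O = O
X ∨ O = X
S ∧ Y = S
T ∨ W = W
S ∨ W = W
X ∨ W = W

W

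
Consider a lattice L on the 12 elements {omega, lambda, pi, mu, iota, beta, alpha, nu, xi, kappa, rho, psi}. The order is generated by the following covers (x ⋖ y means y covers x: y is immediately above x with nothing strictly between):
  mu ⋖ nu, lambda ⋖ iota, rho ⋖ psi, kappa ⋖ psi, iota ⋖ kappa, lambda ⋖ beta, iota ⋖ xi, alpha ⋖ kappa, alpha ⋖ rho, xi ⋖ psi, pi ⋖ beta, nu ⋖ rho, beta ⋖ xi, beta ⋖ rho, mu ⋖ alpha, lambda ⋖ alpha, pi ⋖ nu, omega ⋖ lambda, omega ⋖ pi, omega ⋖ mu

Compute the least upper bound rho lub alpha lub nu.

Common upper bounds of {rho, alpha, nu}: psi, rho.
The least among these is rho.

rho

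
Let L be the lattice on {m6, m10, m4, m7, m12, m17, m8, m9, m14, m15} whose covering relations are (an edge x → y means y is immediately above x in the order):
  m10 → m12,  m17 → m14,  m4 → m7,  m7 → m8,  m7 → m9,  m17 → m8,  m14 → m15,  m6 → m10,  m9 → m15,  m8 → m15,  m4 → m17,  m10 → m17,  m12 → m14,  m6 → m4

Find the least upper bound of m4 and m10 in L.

Common upper bounds of {m4, m10}: m14, m15, m17, m8.
The least among these is m17.

m17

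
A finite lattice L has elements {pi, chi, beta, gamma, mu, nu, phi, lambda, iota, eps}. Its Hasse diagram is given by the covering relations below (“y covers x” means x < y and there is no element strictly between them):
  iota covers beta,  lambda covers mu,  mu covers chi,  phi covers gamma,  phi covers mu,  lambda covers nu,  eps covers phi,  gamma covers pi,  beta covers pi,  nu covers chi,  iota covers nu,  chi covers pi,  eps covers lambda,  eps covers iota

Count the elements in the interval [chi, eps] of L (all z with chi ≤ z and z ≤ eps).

The interval [chi, eps] = {chi, eps, iota, lambda, mu, nu, phi}, which has 7 elements.

7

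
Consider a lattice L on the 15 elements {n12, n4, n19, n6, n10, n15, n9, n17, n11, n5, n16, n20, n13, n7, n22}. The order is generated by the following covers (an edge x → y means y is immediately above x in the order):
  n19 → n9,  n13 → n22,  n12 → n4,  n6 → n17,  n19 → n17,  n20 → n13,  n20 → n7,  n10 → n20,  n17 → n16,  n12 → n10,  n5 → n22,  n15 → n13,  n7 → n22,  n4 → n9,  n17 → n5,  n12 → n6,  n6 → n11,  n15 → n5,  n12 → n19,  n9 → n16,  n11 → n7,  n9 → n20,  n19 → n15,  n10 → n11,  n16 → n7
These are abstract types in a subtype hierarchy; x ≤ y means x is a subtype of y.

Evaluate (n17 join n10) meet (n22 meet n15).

n17 ∨ n10 = n7
n22 ∧ n15 = n15
n7 ∧ n15 = n19

n19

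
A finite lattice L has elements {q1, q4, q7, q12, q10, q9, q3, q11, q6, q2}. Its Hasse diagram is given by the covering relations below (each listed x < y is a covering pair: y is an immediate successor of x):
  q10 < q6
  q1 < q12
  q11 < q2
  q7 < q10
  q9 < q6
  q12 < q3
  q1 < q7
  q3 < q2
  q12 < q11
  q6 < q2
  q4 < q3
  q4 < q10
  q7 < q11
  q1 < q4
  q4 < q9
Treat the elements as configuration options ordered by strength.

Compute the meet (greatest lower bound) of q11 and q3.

Common lower bounds of {q11, q3}: q1, q12.
The greatest among these is q12.

q12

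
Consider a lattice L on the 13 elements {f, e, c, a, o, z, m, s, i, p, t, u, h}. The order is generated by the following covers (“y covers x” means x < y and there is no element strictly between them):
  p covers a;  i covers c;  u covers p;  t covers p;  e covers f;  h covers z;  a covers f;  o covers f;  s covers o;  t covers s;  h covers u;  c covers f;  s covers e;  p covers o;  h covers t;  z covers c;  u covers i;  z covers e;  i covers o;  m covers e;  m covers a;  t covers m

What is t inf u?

Common lower bounds of {t, u}: a, f, o, p.
The greatest among these is p.

p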